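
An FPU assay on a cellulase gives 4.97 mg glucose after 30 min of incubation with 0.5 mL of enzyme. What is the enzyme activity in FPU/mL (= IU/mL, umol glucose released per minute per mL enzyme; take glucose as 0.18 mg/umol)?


Activity = glucose_mg / (0.18 mg/umol * V_mL * t_min)
= 4.97 / (0.18 * 0.5 * 30)
= 1.8407 FPU/mL

1.8407 FPU/mL


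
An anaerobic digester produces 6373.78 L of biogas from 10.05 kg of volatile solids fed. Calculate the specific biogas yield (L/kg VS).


Y = V / VS
= 6373.78 / 10.05
= 634.2070 L/kg VS

634.2070 L/kg VS


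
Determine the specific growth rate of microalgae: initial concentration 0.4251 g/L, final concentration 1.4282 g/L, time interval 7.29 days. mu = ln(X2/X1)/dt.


mu = ln(X2/X1) / dt
= ln(1.4282/0.4251) / 7.29
= 0.1662 per day

0.1662 per day


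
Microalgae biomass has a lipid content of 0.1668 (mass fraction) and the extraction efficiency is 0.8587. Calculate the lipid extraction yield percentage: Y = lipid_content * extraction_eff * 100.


Y = lipid_content * extraction_eff * 100
= 0.1668 * 0.8587 * 100
= 14.3231%

14.3231%


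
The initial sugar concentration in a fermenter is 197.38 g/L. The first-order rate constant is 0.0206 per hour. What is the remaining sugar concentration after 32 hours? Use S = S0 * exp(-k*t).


S = S0 * exp(-k * t)
S = 197.38 * exp(-0.0206 * 32)
S = 102.0978 g/L

102.0978 g/L


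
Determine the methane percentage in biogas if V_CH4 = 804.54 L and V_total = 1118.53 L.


CH4% = V_CH4 / V_total * 100
= 804.54 / 1118.53 * 100
= 71.9283%

71.9283%


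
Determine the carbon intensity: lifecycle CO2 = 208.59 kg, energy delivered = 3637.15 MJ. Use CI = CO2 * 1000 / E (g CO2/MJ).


CI = CO2 * 1000 / E
= 208.59 * 1000 / 3637.15
= 57.3498 g CO2/MJ

57.3498 g CO2/MJ


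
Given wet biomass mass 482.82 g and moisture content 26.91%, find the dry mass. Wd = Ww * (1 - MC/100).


Wd = Ww * (1 - MC/100)
= 482.82 * (1 - 26.91/100)
= 352.8931 g

352.8931 g


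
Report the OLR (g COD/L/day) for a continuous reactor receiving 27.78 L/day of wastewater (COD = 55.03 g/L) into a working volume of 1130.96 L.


OLR = Q * S / V
= 27.78 * 55.03 / 1130.96
= 1.3517 g/L/day

1.3517 g/L/day


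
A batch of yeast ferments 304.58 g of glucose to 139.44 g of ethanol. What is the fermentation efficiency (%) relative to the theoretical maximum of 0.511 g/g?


Fermentation efficiency = (actual / (0.511 * glucose)) * 100
= (139.44 / (0.511 * 304.58)) * 100
= 89.5911%

89.5911%


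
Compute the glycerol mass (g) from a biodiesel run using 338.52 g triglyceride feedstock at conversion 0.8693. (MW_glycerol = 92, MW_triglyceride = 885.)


glycerol = oil * conv * (92/885)
= 338.52 * 0.8693 * 92 / 885
= 30.5913 g

30.5913 g


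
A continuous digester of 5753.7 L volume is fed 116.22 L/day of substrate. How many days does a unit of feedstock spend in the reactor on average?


HRT = V / Q
= 5753.7 / 116.22
= 49.5070 days

49.5070 days


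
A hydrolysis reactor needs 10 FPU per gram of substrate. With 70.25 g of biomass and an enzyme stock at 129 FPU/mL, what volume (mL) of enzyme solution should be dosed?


V = dosage * m_sub / activity
V = 10 * 70.25 / 129
V = 5.4457 mL

5.4457 mL


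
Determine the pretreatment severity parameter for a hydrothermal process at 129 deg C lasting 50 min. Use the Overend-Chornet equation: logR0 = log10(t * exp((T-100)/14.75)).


logR0 = log10(t * exp((T - 100) / 14.75))
= log10(50 * exp((129 - 100) / 14.75))
= 2.5528

2.5528


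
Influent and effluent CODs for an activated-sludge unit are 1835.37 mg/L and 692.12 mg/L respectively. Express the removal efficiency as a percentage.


eta = (COD_in - COD_out) / COD_in * 100
= (1835.37 - 692.12) / 1835.37 * 100
= 62.2899%

62.2899%


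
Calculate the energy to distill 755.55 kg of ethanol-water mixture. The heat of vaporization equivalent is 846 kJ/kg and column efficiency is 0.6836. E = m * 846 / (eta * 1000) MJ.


E = m * 846 / (eta * 1000)
= 755.55 * 846 / (0.6836 * 1000)
= 935.0429 MJ

935.0429 MJ


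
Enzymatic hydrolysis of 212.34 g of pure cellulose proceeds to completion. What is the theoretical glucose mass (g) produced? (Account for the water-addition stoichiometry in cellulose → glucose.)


glucose = cellulose * 180/162
= 212.34 * 180/162
= 235.9333 g

235.9333 g


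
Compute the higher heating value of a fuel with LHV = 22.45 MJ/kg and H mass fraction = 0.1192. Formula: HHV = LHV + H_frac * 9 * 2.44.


HHV = LHV + H_frac * 9 * 2.44
= 22.45 + 0.1192 * 9 * 2.44
= 25.0676 MJ/kg

25.0676 MJ/kg


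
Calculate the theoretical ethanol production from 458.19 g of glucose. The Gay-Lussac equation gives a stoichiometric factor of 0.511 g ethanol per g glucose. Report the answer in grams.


Theoretical ethanol yield: m_EtOH = 0.511 * m_glucose
m_EtOH = 0.511 * 458.19 = 234.1351 g

234.1351 g


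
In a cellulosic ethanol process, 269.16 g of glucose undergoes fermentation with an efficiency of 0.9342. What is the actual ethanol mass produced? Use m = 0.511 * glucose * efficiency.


Actual ethanol: m = 0.511 * 269.16 * 0.9342
m = 128.4906 g

128.4906 g


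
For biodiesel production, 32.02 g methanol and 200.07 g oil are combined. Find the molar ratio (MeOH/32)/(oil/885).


Molar ratio = n_MeOH / n_oil = (MeOH/32) / (oil/885) = (MeOH * 885) / (32 * oil)
= (32.02 * 885) / (32 * 200.07)
= 4.4262

4.4262


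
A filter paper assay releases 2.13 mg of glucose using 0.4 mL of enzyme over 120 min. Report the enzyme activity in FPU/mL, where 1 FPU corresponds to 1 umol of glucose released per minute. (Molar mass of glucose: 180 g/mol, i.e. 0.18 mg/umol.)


Activity = glucose_mg / (0.18 mg/umol * V_mL * t_min)
= 2.13 / (0.18 * 0.4 * 120)
= 0.2465 FPU/mL

0.2465 FPU/mL


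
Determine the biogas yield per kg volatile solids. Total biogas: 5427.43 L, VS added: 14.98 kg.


Y = V / VS
= 5427.43 / 14.98
= 362.3117 L/kg VS

362.3117 L/kg VS


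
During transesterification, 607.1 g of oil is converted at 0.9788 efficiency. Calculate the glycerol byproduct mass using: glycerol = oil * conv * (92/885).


glycerol = oil * conv * (92/885)
= 607.1 * 0.9788 * 92 / 885
= 61.7730 g

61.7730 g


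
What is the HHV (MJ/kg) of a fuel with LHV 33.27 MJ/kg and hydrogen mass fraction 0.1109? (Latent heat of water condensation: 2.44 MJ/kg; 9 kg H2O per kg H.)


HHV = LHV + H_frac * 9 * 2.44
= 33.27 + 0.1109 * 9 * 2.44
= 35.7054 MJ/kg

35.7054 MJ/kg


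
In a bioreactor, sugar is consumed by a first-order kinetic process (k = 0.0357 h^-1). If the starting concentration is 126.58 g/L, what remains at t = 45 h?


S = S0 * exp(-k * t)
S = 126.58 * exp(-0.0357 * 45)
S = 25.3905 g/L

25.3905 g/L


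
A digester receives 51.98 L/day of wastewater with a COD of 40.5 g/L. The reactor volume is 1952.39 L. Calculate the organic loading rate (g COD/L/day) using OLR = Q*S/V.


OLR = Q * S / V
= 51.98 * 40.5 / 1952.39
= 1.0783 g/L/day

1.0783 g/L/day


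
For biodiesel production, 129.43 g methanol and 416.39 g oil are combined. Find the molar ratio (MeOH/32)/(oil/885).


Molar ratio = n_MeOH / n_oil = (MeOH/32) / (oil/885) = (MeOH * 885) / (32 * oil)
= (129.43 * 885) / (32 * 416.39)
= 8.5966

8.5966


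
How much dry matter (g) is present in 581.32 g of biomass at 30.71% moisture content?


Wd = Ww * (1 - MC/100)
= 581.32 * (1 - 30.71/100)
= 402.7966 g

402.7966 g


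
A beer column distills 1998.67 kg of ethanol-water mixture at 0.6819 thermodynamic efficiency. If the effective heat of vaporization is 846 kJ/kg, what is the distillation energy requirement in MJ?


E = m * 846 / (eta * 1000)
= 1998.67 * 846 / (0.6819 * 1000)
= 2479.6522 MJ

2479.6522 MJ


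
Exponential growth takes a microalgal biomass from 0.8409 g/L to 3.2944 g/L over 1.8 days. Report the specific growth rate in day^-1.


mu = ln(X2/X1) / dt
= ln(3.2944/0.8409) / 1.8
= 0.7586 per day

0.7586 per day


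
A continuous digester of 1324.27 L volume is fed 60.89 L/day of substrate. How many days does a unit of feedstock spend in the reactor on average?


HRT = V / Q
= 1324.27 / 60.89
= 21.7486 days

21.7486 days


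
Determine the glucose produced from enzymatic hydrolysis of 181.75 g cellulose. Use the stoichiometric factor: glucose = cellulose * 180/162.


glucose = cellulose * 180/162
= 181.75 * 180/162
= 201.9444 g

201.9444 g


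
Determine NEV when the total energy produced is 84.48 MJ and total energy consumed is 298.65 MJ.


NEV = E_out - E_in
= 84.48 - 298.65
= -214.1700 MJ

-214.1700 MJ


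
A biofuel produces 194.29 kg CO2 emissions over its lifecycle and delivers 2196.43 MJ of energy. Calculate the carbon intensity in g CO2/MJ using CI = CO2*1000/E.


CI = CO2 * 1000 / E
= 194.29 * 1000 / 2196.43
= 88.4572 g CO2/MJ

88.4572 g CO2/MJ


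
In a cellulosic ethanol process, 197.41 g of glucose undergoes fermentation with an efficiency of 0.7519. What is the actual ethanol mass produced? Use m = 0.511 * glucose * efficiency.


Actual ethanol: m = 0.511 * 197.41 * 0.7519
m = 75.8490 g

75.8490 g


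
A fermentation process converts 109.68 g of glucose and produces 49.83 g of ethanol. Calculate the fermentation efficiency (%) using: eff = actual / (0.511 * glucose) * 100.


Fermentation efficiency = (actual / (0.511 * glucose)) * 100
= (49.83 / (0.511 * 109.68)) * 100
= 88.9083%

88.9083%


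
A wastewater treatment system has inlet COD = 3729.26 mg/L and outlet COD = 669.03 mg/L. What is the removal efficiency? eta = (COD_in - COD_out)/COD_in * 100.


eta = (COD_in - COD_out) / COD_in * 100
= (3729.26 - 669.03) / 3729.26 * 100
= 82.0600%

82.0600%


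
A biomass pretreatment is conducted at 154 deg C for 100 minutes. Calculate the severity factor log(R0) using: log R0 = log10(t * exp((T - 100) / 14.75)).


logR0 = log10(t * exp((T - 100) / 14.75))
= log10(100 * exp((154 - 100) / 14.75))
= 3.5900

3.5900


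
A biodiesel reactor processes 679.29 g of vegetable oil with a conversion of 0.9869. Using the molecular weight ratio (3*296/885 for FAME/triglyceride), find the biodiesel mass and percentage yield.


m_FAME = oil * conv * (3 * 296 / 885) = oil * conv * (888/885)
= 679.29 * 0.9869 * 888 / 885
= 672.6638 g
Y = m_FAME / oil * 100 = conv * (888/885) * 100
= 0.9869 * 888 / 885 * 100
= 99.02%

672.6638 g FAME; Y = 99.02%


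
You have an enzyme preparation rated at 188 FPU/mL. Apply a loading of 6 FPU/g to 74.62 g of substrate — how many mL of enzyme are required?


V = dosage * m_sub / activity
V = 6 * 74.62 / 188
V = 2.3815 mL

2.3815 mL


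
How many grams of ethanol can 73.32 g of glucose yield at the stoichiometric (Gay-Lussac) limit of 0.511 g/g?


Theoretical ethanol yield: m_EtOH = 0.511 * m_glucose
m_EtOH = 0.511 * 73.32 = 37.4665 g

37.4665 g


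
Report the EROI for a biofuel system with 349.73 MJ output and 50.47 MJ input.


EROI = E_out / E_in
= 349.73 / 50.47
= 6.9295

6.9295


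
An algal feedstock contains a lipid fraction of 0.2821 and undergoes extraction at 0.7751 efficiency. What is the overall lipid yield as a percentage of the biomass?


Y = lipid_content * extraction_eff * 100
= 0.2821 * 0.7751 * 100
= 21.8656%

21.8656%


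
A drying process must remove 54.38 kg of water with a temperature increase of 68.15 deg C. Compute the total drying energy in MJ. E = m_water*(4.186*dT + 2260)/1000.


E = m_water * (4.186 * dT + 2260) / 1000
= 54.38 * (4.186 * 68.15 + 2260) / 1000
= 138.4121 MJ

138.4121 MJ


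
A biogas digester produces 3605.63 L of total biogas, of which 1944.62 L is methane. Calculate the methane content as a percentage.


CH4% = V_CH4 / V_total * 100
= 1944.62 / 3605.63 * 100
= 53.9329%

53.9329%


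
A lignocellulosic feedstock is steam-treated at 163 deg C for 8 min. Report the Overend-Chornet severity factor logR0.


logR0 = log10(t * exp((T - 100) / 14.75))
= log10(8 * exp((163 - 100) / 14.75))
= 2.7580

2.7580


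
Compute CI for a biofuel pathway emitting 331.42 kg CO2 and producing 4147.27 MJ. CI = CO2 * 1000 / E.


CI = CO2 * 1000 / E
= 331.42 * 1000 / 4147.27
= 79.9128 g CO2/MJ

79.9128 g CO2/MJ


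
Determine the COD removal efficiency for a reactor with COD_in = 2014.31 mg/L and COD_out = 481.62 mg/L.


eta = (COD_in - COD_out) / COD_in * 100
= (2014.31 - 481.62) / 2014.31 * 100
= 76.0901%

76.0901%


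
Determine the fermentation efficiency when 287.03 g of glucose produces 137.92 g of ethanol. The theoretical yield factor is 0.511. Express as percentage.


Fermentation efficiency = (actual / (0.511 * glucose)) * 100
= (137.92 / (0.511 * 287.03)) * 100
= 94.0327%

94.0327%


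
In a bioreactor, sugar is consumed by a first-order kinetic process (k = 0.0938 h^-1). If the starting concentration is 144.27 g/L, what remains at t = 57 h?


S = S0 * exp(-k * t)
S = 144.27 * exp(-0.0938 * 57)
S = 0.6873 g/L

0.6873 g/L


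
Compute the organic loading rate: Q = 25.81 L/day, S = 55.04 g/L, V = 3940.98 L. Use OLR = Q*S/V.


OLR = Q * S / V
= 25.81 * 55.04 / 3940.98
= 0.3605 g/L/day

0.3605 g/L/day


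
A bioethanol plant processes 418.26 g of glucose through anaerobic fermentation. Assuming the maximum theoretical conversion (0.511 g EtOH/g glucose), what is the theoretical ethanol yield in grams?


Theoretical ethanol yield: m_EtOH = 0.511 * m_glucose
m_EtOH = 0.511 * 418.26 = 213.7309 g

213.7309 g


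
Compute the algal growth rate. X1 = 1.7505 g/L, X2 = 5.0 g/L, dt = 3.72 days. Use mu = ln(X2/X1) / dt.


mu = ln(X2/X1) / dt
= ln(5.0/1.7505) / 3.72
= 0.2821 per day

0.2821 per day


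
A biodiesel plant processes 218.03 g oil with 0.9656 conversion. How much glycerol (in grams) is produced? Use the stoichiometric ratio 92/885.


glycerol = oil * conv * (92/885)
= 218.03 * 0.9656 * 92 / 885
= 21.8856 g

21.8856 g


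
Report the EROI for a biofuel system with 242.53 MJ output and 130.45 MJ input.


EROI = E_out / E_in
= 242.53 / 130.45
= 1.8592

1.8592


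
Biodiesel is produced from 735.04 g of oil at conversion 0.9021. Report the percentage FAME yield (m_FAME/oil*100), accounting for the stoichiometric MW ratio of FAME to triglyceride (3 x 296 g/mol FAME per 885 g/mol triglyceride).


m_FAME = oil * conv * (3 * 296 / 885) = oil * conv * (888/885)
= 735.04 * 0.9021 * 888 / 885
= 665.3273 g
Y = m_FAME / oil * 100 = conv * (888/885) * 100
= 0.9021 * 888 / 885 * 100
= 90.52%

90.52%


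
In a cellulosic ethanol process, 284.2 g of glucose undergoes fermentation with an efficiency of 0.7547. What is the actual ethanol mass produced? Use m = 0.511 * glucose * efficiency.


Actual ethanol: m = 0.511 * 284.2 * 0.7547
m = 109.6022 g

109.6022 g


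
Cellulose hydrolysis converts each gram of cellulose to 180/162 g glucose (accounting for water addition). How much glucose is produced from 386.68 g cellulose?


glucose = cellulose * 180/162
= 386.68 * 180/162
= 429.6444 g

429.6444 g


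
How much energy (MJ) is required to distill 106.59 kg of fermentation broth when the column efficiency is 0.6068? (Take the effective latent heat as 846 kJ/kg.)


E = m * 846 / (eta * 1000)
= 106.59 * 846 / (0.6068 * 1000)
= 148.6077 MJ

148.6077 MJ


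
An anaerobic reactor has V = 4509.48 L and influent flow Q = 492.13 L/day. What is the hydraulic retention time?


HRT = V / Q
= 4509.48 / 492.13
= 9.1632 days

9.1632 days


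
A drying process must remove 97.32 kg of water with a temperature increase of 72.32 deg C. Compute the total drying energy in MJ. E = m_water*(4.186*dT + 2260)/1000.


E = m_water * (4.186 * dT + 2260) / 1000
= 97.32 * (4.186 * 72.32 + 2260) / 1000
= 249.4050 MJ

249.4050 MJ


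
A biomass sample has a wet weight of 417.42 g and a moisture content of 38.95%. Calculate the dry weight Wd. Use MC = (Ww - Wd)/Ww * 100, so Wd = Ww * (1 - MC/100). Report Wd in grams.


Wd = Ww * (1 - MC/100)
= 417.42 * (1 - 38.95/100)
= 254.8349 g

254.8349 g


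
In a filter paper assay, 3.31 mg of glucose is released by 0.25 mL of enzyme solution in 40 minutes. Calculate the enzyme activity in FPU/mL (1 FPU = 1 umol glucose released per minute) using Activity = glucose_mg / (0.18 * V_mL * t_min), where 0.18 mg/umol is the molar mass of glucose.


Activity = glucose_mg / (0.18 mg/umol * V_mL * t_min)
= 3.31 / (0.18 * 0.25 * 40)
= 1.8389 FPU/mL

1.8389 FPU/mL


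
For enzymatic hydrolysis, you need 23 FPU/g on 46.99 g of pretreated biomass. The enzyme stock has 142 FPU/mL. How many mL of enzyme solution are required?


V = dosage * m_sub / activity
V = 23 * 46.99 / 142
V = 7.6111 mL

7.6111 mL


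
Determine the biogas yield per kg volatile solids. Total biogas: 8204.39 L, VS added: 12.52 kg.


Y = V / VS
= 8204.39 / 12.52
= 655.3027 L/kg VS

655.3027 L/kg VS


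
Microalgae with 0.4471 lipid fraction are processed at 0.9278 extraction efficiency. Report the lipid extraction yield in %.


Y = lipid_content * extraction_eff * 100
= 0.4471 * 0.9278 * 100
= 41.4819%

41.4819%


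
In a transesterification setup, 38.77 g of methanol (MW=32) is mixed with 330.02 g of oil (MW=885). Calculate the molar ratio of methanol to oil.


Molar ratio = n_MeOH / n_oil = (MeOH/32) / (oil/885) = (MeOH * 885) / (32 * oil)
= (38.77 * 885) / (32 * 330.02)
= 3.2490

3.2490


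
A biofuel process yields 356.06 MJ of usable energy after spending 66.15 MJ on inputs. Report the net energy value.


NEV = E_out - E_in
= 356.06 - 66.15
= 289.9100 MJ

289.9100 MJ


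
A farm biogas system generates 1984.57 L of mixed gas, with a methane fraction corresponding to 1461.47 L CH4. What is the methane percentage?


CH4% = V_CH4 / V_total * 100
= 1461.47 / 1984.57 * 100
= 73.6416%

73.6416%


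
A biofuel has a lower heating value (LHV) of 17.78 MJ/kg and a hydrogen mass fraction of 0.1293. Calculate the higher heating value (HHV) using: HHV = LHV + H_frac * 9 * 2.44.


HHV = LHV + H_frac * 9 * 2.44
= 17.78 + 0.1293 * 9 * 2.44
= 20.6194 MJ/kg

20.6194 MJ/kg


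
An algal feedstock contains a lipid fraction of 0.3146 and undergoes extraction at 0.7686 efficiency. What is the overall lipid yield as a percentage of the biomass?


Y = lipid_content * extraction_eff * 100
= 0.3146 * 0.7686 * 100
= 24.1802%

24.1802%


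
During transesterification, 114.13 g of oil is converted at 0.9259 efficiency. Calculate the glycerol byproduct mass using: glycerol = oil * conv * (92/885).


glycerol = oil * conv * (92/885)
= 114.13 * 0.9259 * 92 / 885
= 10.9852 g

10.9852 g


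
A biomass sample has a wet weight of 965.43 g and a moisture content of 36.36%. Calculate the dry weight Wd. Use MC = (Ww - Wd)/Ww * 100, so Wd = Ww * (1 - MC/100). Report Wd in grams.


Wd = Ww * (1 - MC/100)
= 965.43 * (1 - 36.36/100)
= 614.3997 g

614.3997 g


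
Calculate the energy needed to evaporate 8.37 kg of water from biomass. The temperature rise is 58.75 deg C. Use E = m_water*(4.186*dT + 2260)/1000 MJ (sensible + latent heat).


E = m_water * (4.186 * dT + 2260) / 1000
= 8.37 * (4.186 * 58.75 + 2260) / 1000
= 20.9746 MJ

20.9746 MJ


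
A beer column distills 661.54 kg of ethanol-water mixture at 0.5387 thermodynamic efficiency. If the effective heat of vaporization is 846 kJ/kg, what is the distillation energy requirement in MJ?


E = m * 846 / (eta * 1000)
= 661.54 * 846 / (0.5387 * 1000)
= 1038.9138 MJ

1038.9138 MJ


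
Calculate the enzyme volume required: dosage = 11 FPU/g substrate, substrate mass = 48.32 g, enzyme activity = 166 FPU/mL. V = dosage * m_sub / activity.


V = dosage * m_sub / activity
V = 11 * 48.32 / 166
V = 3.2019 mL

3.2019 mL


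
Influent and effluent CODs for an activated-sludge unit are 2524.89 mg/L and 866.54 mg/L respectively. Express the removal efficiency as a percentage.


eta = (COD_in - COD_out) / COD_in * 100
= (2524.89 - 866.54) / 2524.89 * 100
= 65.6801%

65.6801%


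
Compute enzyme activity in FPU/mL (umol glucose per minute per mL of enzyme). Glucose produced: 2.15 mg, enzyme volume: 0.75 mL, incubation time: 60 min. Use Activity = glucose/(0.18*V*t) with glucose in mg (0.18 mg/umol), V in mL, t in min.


Activity = glucose_mg / (0.18 mg/umol * V_mL * t_min)
= 2.15 / (0.18 * 0.75 * 60)
= 0.2654 FPU/mL

0.2654 FPU/mL


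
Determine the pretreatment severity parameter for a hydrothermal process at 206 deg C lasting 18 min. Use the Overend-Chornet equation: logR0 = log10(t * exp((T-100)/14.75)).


logR0 = log10(t * exp((T - 100) / 14.75))
= log10(18 * exp((206 - 100) / 14.75))
= 4.3763

4.3763


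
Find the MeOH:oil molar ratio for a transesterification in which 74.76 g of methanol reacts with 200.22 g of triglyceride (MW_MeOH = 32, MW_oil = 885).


Molar ratio = n_MeOH / n_oil = (MeOH/32) / (oil/885) = (MeOH * 885) / (32 * oil)
= (74.76 * 885) / (32 * 200.22)
= 10.3265

10.3265


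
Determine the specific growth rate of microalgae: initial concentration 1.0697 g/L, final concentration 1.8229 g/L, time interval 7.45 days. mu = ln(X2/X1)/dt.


mu = ln(X2/X1) / dt
= ln(1.8229/1.0697) / 7.45
= 0.0716 per day

0.0716 per day


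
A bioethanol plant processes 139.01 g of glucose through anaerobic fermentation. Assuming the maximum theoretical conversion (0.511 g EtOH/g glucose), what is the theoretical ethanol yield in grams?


Theoretical ethanol yield: m_EtOH = 0.511 * m_glucose
m_EtOH = 0.511 * 139.01 = 71.0341 g

71.0341 g


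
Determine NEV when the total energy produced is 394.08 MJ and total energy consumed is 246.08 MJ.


NEV = E_out - E_in
= 394.08 - 246.08
= 148.0000 MJ

148.0000 MJ


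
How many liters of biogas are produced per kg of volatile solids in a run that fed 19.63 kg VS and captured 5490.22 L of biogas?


Y = V / VS
= 5490.22 / 19.63
= 279.6852 L/kg VS

279.6852 L/kg VS


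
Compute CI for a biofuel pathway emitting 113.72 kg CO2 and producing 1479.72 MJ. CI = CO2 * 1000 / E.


CI = CO2 * 1000 / E
= 113.72 * 1000 / 1479.72
= 76.8524 g CO2/MJ

76.8524 g CO2/MJ


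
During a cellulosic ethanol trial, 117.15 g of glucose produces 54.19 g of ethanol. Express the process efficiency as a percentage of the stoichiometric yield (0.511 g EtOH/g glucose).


Fermentation efficiency = (actual / (0.511 * glucose)) * 100
= (54.19 / (0.511 * 117.15)) * 100
= 90.5224%

90.5224%


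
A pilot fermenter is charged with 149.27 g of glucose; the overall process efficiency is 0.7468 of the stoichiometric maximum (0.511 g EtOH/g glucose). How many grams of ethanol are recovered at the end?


Actual ethanol: m = 0.511 * 149.27 * 0.7468
m = 56.9636 g

56.9636 g


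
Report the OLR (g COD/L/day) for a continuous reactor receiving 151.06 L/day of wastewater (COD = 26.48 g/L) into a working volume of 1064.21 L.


OLR = Q * S / V
= 151.06 * 26.48 / 1064.21
= 3.7587 g/L/day

3.7587 g/L/day


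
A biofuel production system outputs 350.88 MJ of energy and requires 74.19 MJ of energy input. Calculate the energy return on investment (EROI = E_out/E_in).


EROI = E_out / E_in
= 350.88 / 74.19
= 4.7295

4.7295


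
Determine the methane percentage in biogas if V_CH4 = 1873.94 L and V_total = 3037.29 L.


CH4% = V_CH4 / V_total * 100
= 1873.94 / 3037.29 * 100
= 61.6978%

61.6978%


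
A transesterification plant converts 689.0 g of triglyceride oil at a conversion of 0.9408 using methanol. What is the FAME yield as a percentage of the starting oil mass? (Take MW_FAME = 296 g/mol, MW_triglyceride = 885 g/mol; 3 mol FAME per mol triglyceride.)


m_FAME = oil * conv * (3 * 296 / 885) = oil * conv * (888/885)
= 689.0 * 0.9408 * 888 / 885
= 650.4085 g
Y = m_FAME / oil * 100 = conv * (888/885) * 100
= 0.9408 * 888 / 885 * 100
= 94.40%

94.40%


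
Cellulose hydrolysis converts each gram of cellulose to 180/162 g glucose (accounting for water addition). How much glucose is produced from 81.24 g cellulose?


glucose = cellulose * 180/162
= 81.24 * 180/162
= 90.2667 g

90.2667 g


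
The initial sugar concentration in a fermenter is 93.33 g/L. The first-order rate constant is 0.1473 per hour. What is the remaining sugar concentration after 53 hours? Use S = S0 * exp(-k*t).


S = S0 * exp(-k * t)
S = 93.33 * exp(-0.1473 * 53)
S = 0.0380 g/L

0.0380 g/L


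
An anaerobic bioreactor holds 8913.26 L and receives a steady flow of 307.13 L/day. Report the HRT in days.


HRT = V / Q
= 8913.26 / 307.13
= 29.0211 days

29.0211 days


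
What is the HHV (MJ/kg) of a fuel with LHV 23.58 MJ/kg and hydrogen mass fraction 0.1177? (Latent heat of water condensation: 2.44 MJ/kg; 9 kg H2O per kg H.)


HHV = LHV + H_frac * 9 * 2.44
= 23.58 + 0.1177 * 9 * 2.44
= 26.1647 MJ/kg

26.1647 MJ/kg


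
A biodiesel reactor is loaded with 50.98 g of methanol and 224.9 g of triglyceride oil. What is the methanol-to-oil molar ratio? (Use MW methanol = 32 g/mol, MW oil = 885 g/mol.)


Molar ratio = n_MeOH / n_oil = (MeOH/32) / (oil/885) = (MeOH * 885) / (32 * oil)
= (50.98 * 885) / (32 * 224.9)
= 6.2691

6.2691


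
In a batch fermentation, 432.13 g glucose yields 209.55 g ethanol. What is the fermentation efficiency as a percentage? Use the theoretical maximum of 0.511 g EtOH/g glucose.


Fermentation efficiency = (actual / (0.511 * glucose)) * 100
= (209.55 / (0.511 * 432.13)) * 100
= 94.8970%

94.8970%


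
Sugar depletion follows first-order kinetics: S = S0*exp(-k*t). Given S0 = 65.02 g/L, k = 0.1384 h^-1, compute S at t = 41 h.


S = S0 * exp(-k * t)
S = 65.02 * exp(-0.1384 * 41)
S = 0.2232 g/L

0.2232 g/L


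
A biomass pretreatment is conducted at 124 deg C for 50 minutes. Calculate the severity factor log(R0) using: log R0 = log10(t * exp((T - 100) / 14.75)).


logR0 = log10(t * exp((T - 100) / 14.75))
= log10(50 * exp((124 - 100) / 14.75))
= 2.4056

2.4056


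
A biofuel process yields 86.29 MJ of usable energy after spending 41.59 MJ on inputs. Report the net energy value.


NEV = E_out - E_in
= 86.29 - 41.59
= 44.7000 MJ

44.7000 MJ


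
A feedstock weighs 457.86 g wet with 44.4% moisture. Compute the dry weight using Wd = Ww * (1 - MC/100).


Wd = Ww * (1 - MC/100)
= 457.86 * (1 - 44.4/100)
= 254.5702 g

254.5702 g


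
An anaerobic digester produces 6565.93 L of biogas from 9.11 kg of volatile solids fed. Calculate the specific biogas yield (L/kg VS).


Y = V / VS
= 6565.93 / 9.11
= 720.7387 L/kg VS

720.7387 L/kg VS


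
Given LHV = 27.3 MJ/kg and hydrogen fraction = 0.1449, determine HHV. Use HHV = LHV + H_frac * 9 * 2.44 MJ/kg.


HHV = LHV + H_frac * 9 * 2.44
= 27.3 + 0.1449 * 9 * 2.44
= 30.4820 MJ/kg

30.4820 MJ/kg


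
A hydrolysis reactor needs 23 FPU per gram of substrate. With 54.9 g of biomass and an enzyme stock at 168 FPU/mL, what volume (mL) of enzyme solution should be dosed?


V = dosage * m_sub / activity
V = 23 * 54.9 / 168
V = 7.5161 mL

7.5161 mL


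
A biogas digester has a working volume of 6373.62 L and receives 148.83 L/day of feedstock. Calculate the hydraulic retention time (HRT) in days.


HRT = V / Q
= 6373.62 / 148.83
= 42.8248 days

42.8248 days


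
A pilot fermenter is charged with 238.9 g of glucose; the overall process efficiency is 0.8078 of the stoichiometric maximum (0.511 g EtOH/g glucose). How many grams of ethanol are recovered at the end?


Actual ethanol: m = 0.511 * 238.9 * 0.8078
m = 98.6145 g

98.6145 g


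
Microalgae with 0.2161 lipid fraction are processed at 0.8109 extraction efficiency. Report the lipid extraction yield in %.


Y = lipid_content * extraction_eff * 100
= 0.2161 * 0.8109 * 100
= 17.5235%

17.5235%


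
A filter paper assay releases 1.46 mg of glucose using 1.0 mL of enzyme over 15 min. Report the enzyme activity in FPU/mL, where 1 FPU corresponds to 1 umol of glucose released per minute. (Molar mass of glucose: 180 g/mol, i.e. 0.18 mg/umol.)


Activity = glucose_mg / (0.18 mg/umol * V_mL * t_min)
= 1.46 / (0.18 * 1.0 * 15)
= 0.5407 FPU/mL

0.5407 FPU/mL


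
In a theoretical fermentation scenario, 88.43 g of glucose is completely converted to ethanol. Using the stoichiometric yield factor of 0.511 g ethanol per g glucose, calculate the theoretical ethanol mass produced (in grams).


Theoretical ethanol yield: m_EtOH = 0.511 * m_glucose
m_EtOH = 0.511 * 88.43 = 45.1877 g

45.1877 g


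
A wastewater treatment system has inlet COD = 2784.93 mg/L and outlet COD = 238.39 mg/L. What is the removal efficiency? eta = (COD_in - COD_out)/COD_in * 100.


eta = (COD_in - COD_out) / COD_in * 100
= (2784.93 - 238.39) / 2784.93 * 100
= 91.4400%

91.4400%


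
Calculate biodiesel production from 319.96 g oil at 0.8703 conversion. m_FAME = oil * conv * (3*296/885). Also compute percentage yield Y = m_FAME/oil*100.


m_FAME = oil * conv * (3 * 296 / 885) = oil * conv * (888/885)
= 319.96 * 0.8703 * 888 / 885
= 279.4051 g
Y = m_FAME / oil * 100 = conv * (888/885) * 100
= 0.8703 * 888 / 885 * 100
= 87.33%

279.4051 g FAME; Y = 87.33%


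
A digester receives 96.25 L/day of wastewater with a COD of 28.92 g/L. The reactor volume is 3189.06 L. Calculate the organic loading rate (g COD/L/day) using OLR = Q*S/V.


OLR = Q * S / V
= 96.25 * 28.92 / 3189.06
= 0.8728 g/L/day

0.8728 g/L/day


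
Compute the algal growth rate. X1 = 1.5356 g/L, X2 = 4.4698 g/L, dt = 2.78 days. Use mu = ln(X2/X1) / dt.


mu = ln(X2/X1) / dt
= ln(4.4698/1.5356) / 2.78
= 0.3843 per day

0.3843 per day


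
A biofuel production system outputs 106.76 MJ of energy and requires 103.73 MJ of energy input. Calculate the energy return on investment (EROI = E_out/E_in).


EROI = E_out / E_in
= 106.76 / 103.73
= 1.0292

1.0292


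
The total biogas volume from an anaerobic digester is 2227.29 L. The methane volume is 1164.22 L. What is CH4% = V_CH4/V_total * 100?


CH4% = V_CH4 / V_total * 100
= 1164.22 / 2227.29 * 100
= 52.2707%

52.2707%


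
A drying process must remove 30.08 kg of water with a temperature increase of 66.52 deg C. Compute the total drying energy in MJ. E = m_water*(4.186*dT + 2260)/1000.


E = m_water * (4.186 * dT + 2260) / 1000
= 30.08 * (4.186 * 66.52 + 2260) / 1000
= 76.3567 MJ

76.3567 MJ


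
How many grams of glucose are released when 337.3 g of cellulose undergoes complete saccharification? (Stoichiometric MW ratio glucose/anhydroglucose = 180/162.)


glucose = cellulose * 180/162
= 337.3 * 180/162
= 374.7778 g

374.7778 g


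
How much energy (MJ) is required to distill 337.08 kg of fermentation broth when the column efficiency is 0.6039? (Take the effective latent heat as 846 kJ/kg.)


E = m * 846 / (eta * 1000)
= 337.08 * 846 / (0.6039 * 1000)
= 472.2134 MJ

472.2134 MJ


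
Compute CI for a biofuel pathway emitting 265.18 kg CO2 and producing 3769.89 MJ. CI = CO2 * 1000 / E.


CI = CO2 * 1000 / E
= 265.18 * 1000 / 3769.89
= 70.3416 g CO2/MJ

70.3416 g CO2/MJ


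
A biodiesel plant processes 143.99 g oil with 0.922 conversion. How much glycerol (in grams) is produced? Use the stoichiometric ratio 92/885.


glycerol = oil * conv * (92/885)
= 143.99 * 0.922 * 92 / 885
= 13.8009 g

13.8009 g


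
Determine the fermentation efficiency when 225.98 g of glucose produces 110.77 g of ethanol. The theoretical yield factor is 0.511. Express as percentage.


Fermentation efficiency = (actual / (0.511 * glucose)) * 100
= (110.77 / (0.511 * 225.98)) * 100
= 95.9249%

95.9249%


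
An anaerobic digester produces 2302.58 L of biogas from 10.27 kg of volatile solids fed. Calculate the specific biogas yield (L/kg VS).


Y = V / VS
= 2302.58 / 10.27
= 224.2045 L/kg VS

224.2045 L/kg VS


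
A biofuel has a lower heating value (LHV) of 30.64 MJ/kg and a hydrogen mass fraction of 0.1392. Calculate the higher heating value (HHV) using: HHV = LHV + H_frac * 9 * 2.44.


HHV = LHV + H_frac * 9 * 2.44
= 30.64 + 0.1392 * 9 * 2.44
= 33.6968 MJ/kg

33.6968 MJ/kg


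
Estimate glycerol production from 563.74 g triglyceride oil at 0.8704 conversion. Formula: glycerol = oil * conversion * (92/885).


glycerol = oil * conv * (92/885)
= 563.74 * 0.8704 * 92 / 885
= 51.0085 g

51.0085 g


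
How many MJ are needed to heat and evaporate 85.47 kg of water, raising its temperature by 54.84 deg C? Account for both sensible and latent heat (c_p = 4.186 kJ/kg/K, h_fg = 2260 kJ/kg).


E = m_water * (4.186 * dT + 2260) / 1000
= 85.47 * (4.186 * 54.84 + 2260) / 1000
= 212.7827 MJ

212.7827 MJ


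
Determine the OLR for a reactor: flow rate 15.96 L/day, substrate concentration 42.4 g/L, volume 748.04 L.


OLR = Q * S / V
= 15.96 * 42.4 / 748.04
= 0.9046 g/L/day

0.9046 g/L/day


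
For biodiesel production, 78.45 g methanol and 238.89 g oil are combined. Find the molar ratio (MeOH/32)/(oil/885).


Molar ratio = n_MeOH / n_oil = (MeOH/32) / (oil/885) = (MeOH * 885) / (32 * oil)
= (78.45 * 885) / (32 * 238.89)
= 9.0821

9.0821


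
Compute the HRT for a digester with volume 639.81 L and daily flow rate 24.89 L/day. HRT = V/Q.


HRT = V / Q
= 639.81 / 24.89
= 25.7055 days

25.7055 days


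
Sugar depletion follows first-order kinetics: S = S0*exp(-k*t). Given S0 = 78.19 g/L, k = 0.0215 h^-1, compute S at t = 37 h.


S = S0 * exp(-k * t)
S = 78.19 * exp(-0.0215 * 37)
S = 35.2915 g/L

35.2915 g/L


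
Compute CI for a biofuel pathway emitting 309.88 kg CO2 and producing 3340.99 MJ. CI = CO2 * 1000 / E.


CI = CO2 * 1000 / E
= 309.88 * 1000 / 3340.99
= 92.7510 g CO2/MJ

92.7510 g CO2/MJ


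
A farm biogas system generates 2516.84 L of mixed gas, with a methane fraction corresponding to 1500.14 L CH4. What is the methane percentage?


CH4% = V_CH4 / V_total * 100
= 1500.14 / 2516.84 * 100
= 59.6041%

59.6041%


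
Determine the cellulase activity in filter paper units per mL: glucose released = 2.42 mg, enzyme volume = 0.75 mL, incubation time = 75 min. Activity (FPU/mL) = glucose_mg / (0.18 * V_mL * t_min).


Activity = glucose_mg / (0.18 mg/umol * V_mL * t_min)
= 2.42 / (0.18 * 0.75 * 75)
= 0.2390 FPU/mL

0.2390 FPU/mL


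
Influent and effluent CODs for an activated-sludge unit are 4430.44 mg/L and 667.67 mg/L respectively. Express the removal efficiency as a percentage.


eta = (COD_in - COD_out) / COD_in * 100
= (4430.44 - 667.67) / 4430.44 * 100
= 84.9299%

84.9299%


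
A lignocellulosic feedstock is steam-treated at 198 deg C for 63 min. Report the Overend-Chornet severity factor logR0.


logR0 = log10(t * exp((T - 100) / 14.75))
= log10(63 * exp((198 - 100) / 14.75))
= 4.6848

4.6848


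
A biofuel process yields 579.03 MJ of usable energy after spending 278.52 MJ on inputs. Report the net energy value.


NEV = E_out - E_in
= 579.03 - 278.52
= 300.5100 MJ

300.5100 MJ


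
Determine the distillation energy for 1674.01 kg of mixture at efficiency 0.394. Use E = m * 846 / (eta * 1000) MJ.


E = m * 846 / (eta * 1000)
= 1674.01 * 846 / (0.394 * 1000)
= 3594.4479 MJ

3594.4479 MJ


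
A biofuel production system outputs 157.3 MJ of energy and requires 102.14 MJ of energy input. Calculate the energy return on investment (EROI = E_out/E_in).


EROI = E_out / E_in
= 157.3 / 102.14
= 1.5400

1.5400


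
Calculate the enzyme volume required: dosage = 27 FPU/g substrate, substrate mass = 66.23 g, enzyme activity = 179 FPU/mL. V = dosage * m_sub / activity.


V = dosage * m_sub / activity
V = 27 * 66.23 / 179
V = 9.9900 mL

9.9900 mL


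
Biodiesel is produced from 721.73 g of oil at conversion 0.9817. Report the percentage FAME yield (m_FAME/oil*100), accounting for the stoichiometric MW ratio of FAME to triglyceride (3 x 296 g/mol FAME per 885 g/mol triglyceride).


m_FAME = oil * conv * (3 * 296 / 885) = oil * conv * (888/885)
= 721.73 * 0.9817 * 888 / 885
= 710.9241 g
Y = m_FAME / oil * 100 = conv * (888/885) * 100
= 0.9817 * 888 / 885 * 100
= 98.50%

98.50%


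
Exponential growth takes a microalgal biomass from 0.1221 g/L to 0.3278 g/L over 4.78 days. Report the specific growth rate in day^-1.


mu = ln(X2/X1) / dt
= ln(0.3278/0.1221) / 4.78
= 0.2066 per day

0.2066 per day


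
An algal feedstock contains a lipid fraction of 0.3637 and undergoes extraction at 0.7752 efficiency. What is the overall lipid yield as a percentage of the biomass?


Y = lipid_content * extraction_eff * 100
= 0.3637 * 0.7752 * 100
= 28.1940%

28.1940%


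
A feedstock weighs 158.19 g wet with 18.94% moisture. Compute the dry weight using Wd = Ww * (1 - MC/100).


Wd = Ww * (1 - MC/100)
= 158.19 * (1 - 18.94/100)
= 128.2288 g

128.2288 g


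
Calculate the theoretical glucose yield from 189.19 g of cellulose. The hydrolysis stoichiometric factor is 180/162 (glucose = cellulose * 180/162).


glucose = cellulose * 180/162
= 189.19 * 180/162
= 210.2111 g

210.2111 g


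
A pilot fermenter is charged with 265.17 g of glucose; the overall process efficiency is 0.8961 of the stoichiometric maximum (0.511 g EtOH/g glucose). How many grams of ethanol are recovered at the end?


Actual ethanol: m = 0.511 * 265.17 * 0.8961
m = 121.4232 g

121.4232 g


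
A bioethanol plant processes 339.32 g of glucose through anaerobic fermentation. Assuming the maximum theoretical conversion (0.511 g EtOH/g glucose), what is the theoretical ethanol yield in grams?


Theoretical ethanol yield: m_EtOH = 0.511 * m_glucose
m_EtOH = 0.511 * 339.32 = 173.3925 g

173.3925 g


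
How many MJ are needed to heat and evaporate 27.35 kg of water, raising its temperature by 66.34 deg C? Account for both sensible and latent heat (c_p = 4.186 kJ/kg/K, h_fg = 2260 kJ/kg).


E = m_water * (4.186 * dT + 2260) / 1000
= 27.35 * (4.186 * 66.34 + 2260) / 1000
= 69.4061 MJ

69.4061 MJ


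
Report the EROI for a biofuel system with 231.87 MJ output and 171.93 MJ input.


EROI = E_out / E_in
= 231.87 / 171.93
= 1.3486

1.3486


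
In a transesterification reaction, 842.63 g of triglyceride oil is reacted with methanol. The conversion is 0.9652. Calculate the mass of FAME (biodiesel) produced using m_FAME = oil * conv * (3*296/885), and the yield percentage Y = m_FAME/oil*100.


m_FAME = oil * conv * (3 * 296 / 885) = oil * conv * (888/885)
= 842.63 * 0.9652 * 888 / 885
= 816.0634 g
Y = m_FAME / oil * 100 = conv * (888/885) * 100
= 0.9652 * 888 / 885 * 100
= 96.85%

816.0634 g FAME; Y = 96.85%


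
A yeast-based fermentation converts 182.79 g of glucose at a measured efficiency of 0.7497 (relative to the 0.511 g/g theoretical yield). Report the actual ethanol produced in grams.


Actual ethanol: m = 0.511 * 182.79 * 0.7497
m = 70.0262 g

70.0262 g


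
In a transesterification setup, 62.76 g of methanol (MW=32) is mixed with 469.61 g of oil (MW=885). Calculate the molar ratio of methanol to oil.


Molar ratio = n_MeOH / n_oil = (MeOH/32) / (oil/885) = (MeOH * 885) / (32 * oil)
= (62.76 * 885) / (32 * 469.61)
= 3.6961

3.6961


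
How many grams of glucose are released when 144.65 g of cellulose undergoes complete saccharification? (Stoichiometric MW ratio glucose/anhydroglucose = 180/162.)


glucose = cellulose * 180/162
= 144.65 * 180/162
= 160.7222 g

160.7222 g


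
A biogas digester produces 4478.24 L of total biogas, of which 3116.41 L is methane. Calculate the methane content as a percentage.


CH4% = V_CH4 / V_total * 100
= 3116.41 / 4478.24 * 100
= 69.5901%

69.5901%


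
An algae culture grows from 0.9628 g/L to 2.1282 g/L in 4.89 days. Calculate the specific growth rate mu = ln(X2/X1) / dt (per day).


mu = ln(X2/X1) / dt
= ln(2.1282/0.9628) / 4.89
= 0.1622 per day

0.1622 per day


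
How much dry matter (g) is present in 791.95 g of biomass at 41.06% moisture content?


Wd = Ww * (1 - MC/100)
= 791.95 * (1 - 41.06/100)
= 466.7753 g

466.7753 g


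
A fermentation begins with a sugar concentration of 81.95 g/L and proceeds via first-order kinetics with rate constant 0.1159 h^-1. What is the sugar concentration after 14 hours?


S = S0 * exp(-k * t)
S = 81.95 * exp(-0.1159 * 14)
S = 16.1757 g/L

16.1757 g/L
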